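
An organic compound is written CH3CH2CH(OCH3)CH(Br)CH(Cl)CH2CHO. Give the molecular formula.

Atom tally by fragment:
  CH3 → C:1 H:3
  CH2 → C:1 H:2
  CH(OCH3) → C:2 H:4 O:1
  CH(Br) → C:1 H:1 Br:1
  CH(Cl) → C:1 H:1 Cl:1
  CH2CHO → C:2 H:3 O:1
Element totals:
  C: 8
  H: 14
  Br: 1
  Cl: 1
  O: 2

C8H14BrClO2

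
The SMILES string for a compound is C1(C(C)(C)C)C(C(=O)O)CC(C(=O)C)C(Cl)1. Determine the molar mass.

Atom tally by fragment:
  cyclopentane ring core → C:5 H:10
  (− 4 ring H displaced by substituents)
  + C(CH3)3 → C:4 H:9
  + COOH → C:1 H:1 O:2
  + COCH3 → C:2 H:3 O:1
  + Cl → Cl:1
Element totals:
  C: 12
  H: 19
  Cl: 1
  O: 3
Molecular formula: C12H19ClO3.
  M = 12(12.011) + 19(1.008) + 35.45 + 3(15.999)
    = 144.132 + 19.152 + 35.450 + 47.997 = 246.731

246.73 g/mol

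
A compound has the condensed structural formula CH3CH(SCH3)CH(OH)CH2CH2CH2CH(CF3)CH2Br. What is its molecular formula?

C10H18BrF3OS

Atom tally by fragment:
  CH3 → C:1 H:3
  CH(SCH3) → C:2 H:4 S:1
  CH(OH) → C:1 H:2 O:1
  CH2 → C:1 H:2
  CH2 → C:1 H:2
  CH2 → C:1 H:2
  CH(CF3) → C:2 H:1 F:3
  CH2Br → C:1 H:2 Br:1
Element totals:
  C: 10
  H: 18
  Br: 1
  F: 3
  O: 1
  S: 1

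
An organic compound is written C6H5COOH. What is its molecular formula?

C7H6O2

Atom tally by fragment:
  benzene ring core → C:6 H:6
  (− 1 ring H displaced by substituents)
  + COOH → C:1 H:1 O:2
Element totals:
  C: 7
  H: 6
  O: 2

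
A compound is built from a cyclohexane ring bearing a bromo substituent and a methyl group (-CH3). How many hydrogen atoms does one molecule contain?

Atom tally by fragment:
  cyclohexane ring core → C:6 H:12
  (− 2 ring H displaced by substituents)
  + Br → Br:1
  + CH3 → C:1 H:3
Element totals:
  C: 7
  H: 13
  Br: 1

13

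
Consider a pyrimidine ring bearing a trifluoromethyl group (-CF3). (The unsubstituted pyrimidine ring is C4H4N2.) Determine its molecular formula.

C5H3F3N2

Atom tally by fragment:
  pyrimidine ring core → C:4 H:4 N:2
  (− 1 ring H displaced by substituents)
  + CF3 → C:1 F:3
Element totals:
  C: 5
  H: 3
  F: 3
  N: 2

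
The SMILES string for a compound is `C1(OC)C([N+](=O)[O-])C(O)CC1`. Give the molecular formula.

Atom tally by fragment:
  cyclopentane ring core → C:5 H:10
  (− 3 ring H displaced by substituents)
  + OCH3 → C:1 H:3 O:1
  + NO2 → N:1 O:2
  + OH → O:1 H:1
Element totals:
  C: 6
  H: 11
  N: 1
  O: 4

C6H11NO4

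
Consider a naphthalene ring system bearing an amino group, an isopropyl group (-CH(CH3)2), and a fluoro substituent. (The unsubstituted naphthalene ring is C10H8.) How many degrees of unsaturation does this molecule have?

Atom tally by fragment:
  naphthalene ring system core → C:10 H:8
  (− 3 ring H displaced by substituents)
  + NH2 → N:1 H:2
  + CH(CH3)2 → C:3 H:7
  + F → F:1
Element totals:
  C: 13
  H: 14
  F: 1
  N: 1
Molecular formula: C13H14FN.
DoU = (2C + 2 + N − H − X) / 2 = (2·13 + 2 + 1 − 14 − 1) / 2 = 7.

7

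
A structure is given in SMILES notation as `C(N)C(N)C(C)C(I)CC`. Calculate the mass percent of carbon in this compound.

32.83%

Atom tally by fragment:
  H2NCH2 → C:1 H:4 N:1
  CH(NH2) → C:1 H:3 N:1
  CH(CH3) → C:2 H:4
  CH(I) → C:1 H:1 I:1
  CH2 → C:1 H:2
  CH3 → C:1 H:3
Element totals:
  C: 7
  H: 17
  I: 1
  N: 2
Molecular formula: C7H17IN2.
Molar mass = 256.131 g/mol.
Mass from C: 7 × 12.011 = 84.077 g/mol.
%C = 84.077 / 256.131 × 100 = 32.83%.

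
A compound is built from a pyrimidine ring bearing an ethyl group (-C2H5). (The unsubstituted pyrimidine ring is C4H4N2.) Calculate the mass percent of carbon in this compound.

66.64%

Atom tally by fragment:
  pyrimidine ring core → C:4 H:4 N:2
  (− 1 ring H displaced by substituents)
  + C2H5 → C:2 H:5
Element totals:
  C: 6
  H: 8
  N: 2
Molecular formula: C6H8N2.
Molar mass = 108.144 g/mol.
Mass from C: 6 × 12.011 = 72.066 g/mol.
%C = 72.066 / 108.144 × 100 = 66.64%.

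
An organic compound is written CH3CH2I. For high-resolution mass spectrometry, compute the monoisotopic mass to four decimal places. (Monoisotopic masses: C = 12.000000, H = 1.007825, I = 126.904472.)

155.9436

Atom tally by fragment:
  CH3 → C:1 H:3
  CH2I → C:1 H:2 I:1
Element totals:
  C: 2
  H: 5
  I: 1
Molecular formula: C2H5I.
  M = 2(12.0) + 5(1.007825) + 126.904472
    = 24.000000 + 5.039125 + 126.904472 = 155.943597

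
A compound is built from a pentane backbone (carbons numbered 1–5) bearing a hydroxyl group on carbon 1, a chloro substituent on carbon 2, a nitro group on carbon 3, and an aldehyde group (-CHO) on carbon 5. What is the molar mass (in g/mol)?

195.60 g/mol

Atom tally by fragment:
  HOCH2 → C:1 H:3 O:1
  CH(Cl) → C:1 H:1 Cl:1
  CH(NO2) → C:1 H:1 N:1 O:2
  CH2 → C:1 H:2
  CH2CHO → C:2 H:3 O:1
Element totals:
  C: 6
  H: 10
  Cl: 1
  N: 1
  O: 4
Molecular formula: C6H10ClNO4.
  M = 6(12.011) + 10(1.008) + 35.45 + 14.007 + 4(15.999)
    = 72.066 + 10.080 + 35.450 + 14.007 + 63.996 = 195.599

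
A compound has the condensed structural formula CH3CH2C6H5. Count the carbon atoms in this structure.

8

Element totals:
  C: 8
  H: 10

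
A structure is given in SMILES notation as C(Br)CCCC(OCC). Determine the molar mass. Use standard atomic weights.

195.10 g/mol

Atom tally by fragment:
  BrCH2 → C:1 H:2 Br:1
  CH2 → C:1 H:2
  CH2 → C:1 H:2
  CH2 → C:1 H:2
  CH2OC2H5 → C:3 H:7 O:1
Element totals:
  C: 7
  H: 15
  Br: 1
  O: 1
Molecular formula: C7H15BrO.
  M = 7(12.011) + 15(1.008) + 79.904 + 15.999
    = 84.077 + 15.120 + 79.904 + 15.999 = 195.100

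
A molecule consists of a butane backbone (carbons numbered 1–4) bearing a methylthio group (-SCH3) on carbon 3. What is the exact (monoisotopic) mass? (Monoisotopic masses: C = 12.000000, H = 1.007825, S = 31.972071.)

Atom tally by fragment:
  CH3 → C:1 H:3
  CH2 → C:1 H:2
  CH(SCH3) → C:2 H:4 S:1
  CH3 → C:1 H:3
Element totals:
  C: 5
  H: 12
  S: 1
Molecular formula: C5H12S.
  M = 5(12.0) + 12(1.007825) + 31.972071
    = 60.000000 + 12.093900 + 31.972071 = 104.065971

104.0660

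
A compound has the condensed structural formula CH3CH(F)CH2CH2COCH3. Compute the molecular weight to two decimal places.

118.15 g/mol

Element totals:
  C: 6
  H: 11
  F: 1
  O: 1
Molecular formula: C6H11FO.
  M = 6(12.011) + 11(1.008) + 18.998 + 15.999
    = 72.066 + 11.088 + 18.998 + 15.999 = 118.151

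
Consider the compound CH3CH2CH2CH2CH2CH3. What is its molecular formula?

C6H14

Atom tally by fragment:
  CH3 → C:1 H:3
  CH2 → C:1 H:2
  CH2 → C:1 H:2
  CH2 → C:1 H:2
  CH2 → C:1 H:2
  CH3 → C:1 H:3
Element totals:
  C: 6
  H: 14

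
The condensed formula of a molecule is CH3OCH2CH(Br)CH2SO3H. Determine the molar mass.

233.08 g/mol

Atom tally by fragment:
  CH3OCH2 → C:2 H:5 O:1
  CH(Br) → C:1 H:1 Br:1
  CH2SO3H → C:1 H:3 S:1 O:3
Element totals:
  C: 4
  H: 9
  Br: 1
  O: 4
  S: 1
Molecular formula: C4H9BrO4S.
  M = 4(12.011) + 9(1.008) + 79.904 + 4(15.999) + 32.06
    = 48.044 + 9.072 + 79.904 + 63.996 + 32.060 = 233.076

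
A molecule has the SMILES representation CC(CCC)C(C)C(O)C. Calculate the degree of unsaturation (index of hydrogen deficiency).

0

Atom tally by fragment:
  CH3 → C:1 H:3
  CH(CH2CH2CH3) → C:4 H:8
  CH(CH3) → C:2 H:4
  CH(OH) → C:1 H:2 O:1
  CH3 → C:1 H:3
Element totals:
  C: 9
  H: 20
  O: 1
Molecular formula: C9H20O.
DoU = (2C + 2 + N − H − X) / 2 = (2·9 + 2 + 0 − 20 − 0) / 2 = 0.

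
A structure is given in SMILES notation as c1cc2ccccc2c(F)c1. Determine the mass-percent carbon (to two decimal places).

Atom tally by fragment:
  naphthalene ring system core → C:10 H:8
  (− 1 ring H displaced by substituents)
  + F → F:1
Element totals:
  C: 10
  H: 7
  F: 1
Molecular formula: C10H7F.
Molar mass = 146.164 g/mol.
Mass from C: 10 × 12.011 = 120.110 g/mol.
%C = 120.110 / 146.164 × 100 = 82.17%.

82.17%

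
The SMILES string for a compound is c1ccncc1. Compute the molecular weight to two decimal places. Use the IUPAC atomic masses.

79.10 g/mol

Atom tally by fragment:
  pyridine ring core → C:5 H:5 N:1
Element totals:
  C: 5
  H: 5
  N: 1
Molecular formula: C5H5N.
  M = 5(12.011) + 5(1.008) + 14.007
    = 60.055 + 5.040 + 14.007 = 79.102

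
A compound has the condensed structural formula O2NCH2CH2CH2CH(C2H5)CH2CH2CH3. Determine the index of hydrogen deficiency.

Atom tally by fragment:
  O2NCH2 → C:1 H:2 N:1 O:2
  CH2 → C:1 H:2
  CH2 → C:1 H:2
  CH(C2H5) → C:3 H:6
  CH2 → C:1 H:2
  CH2 → C:1 H:2
  CH3 → C:1 H:3
Element totals:
  C: 9
  H: 19
  N: 1
  O: 2
Molecular formula: C9H19NO2.
DoU = (2C + 2 + N − H − X) / 2 = (2·9 + 2 + 1 − 19 − 0) / 2 = 1.

1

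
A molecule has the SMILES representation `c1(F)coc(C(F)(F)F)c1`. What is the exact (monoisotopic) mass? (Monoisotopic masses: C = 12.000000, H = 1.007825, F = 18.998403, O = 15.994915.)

154.0042

Atom tally by fragment:
  furan ring core → C:4 H:4 O:1
  (− 2 ring H displaced by substituents)
  + F → F:1
  + CF3 → C:1 F:3
Element totals:
  C: 5
  H: 2
  F: 4
  O: 1
Molecular formula: C5H2F4O.
  M = 5(12.0) + 2(1.007825) + 4(18.998403) + 15.994915
    = 60.000000 + 2.015650 + 75.993612 + 15.994915 = 154.004177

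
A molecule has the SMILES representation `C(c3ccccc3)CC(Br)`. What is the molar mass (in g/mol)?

Atom tally by fragment:
  C6H5CH2 → C:7 H:7
  CH2 → C:1 H:2
  CH2Br → C:1 H:2 Br:1
Element totals:
  C: 9
  H: 11
  Br: 1
Molecular formula: C9H11Br.
  M = 9(12.011) + 11(1.008) + 79.904
    = 108.099 + 11.088 + 79.904 = 199.091

199.09 g/mol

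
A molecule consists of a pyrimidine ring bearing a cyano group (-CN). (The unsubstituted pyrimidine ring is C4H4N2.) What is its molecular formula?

C5H3N3

Atom tally by fragment:
  pyrimidine ring core → C:4 H:4 N:2
  (− 1 ring H displaced by substituents)
  + CN → C:1 N:1
Element totals:
  C: 5
  H: 3
  N: 3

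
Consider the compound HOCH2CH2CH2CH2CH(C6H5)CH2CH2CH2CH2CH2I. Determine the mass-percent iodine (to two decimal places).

35.22%

Atom tally by fragment:
  HOCH2 → C:1 H:3 O:1
  CH2 → C:1 H:2
  CH2 → C:1 H:2
  CH2 → C:1 H:2
  CH(C6H5) → C:7 H:6
  CH2 → C:1 H:2
  CH2 → C:1 H:2
  CH2 → C:1 H:2
  CH2 → C:1 H:2
  CH2I → C:1 H:2 I:1
Element totals:
  C: 16
  H: 25
  I: 1
  O: 1
Molecular formula: C16H25IO.
Molar mass = 360.279 g/mol.
Mass from I: 1 × 126.904 = 126.904 g/mol.
%I = 126.904 / 360.279 × 100 = 35.22%.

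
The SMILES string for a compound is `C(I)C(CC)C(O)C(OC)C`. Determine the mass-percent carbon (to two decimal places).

35.31%

Atom tally by fragment:
  ICH2 → C:1 H:2 I:1
  CH(C2H5) → C:3 H:6
  CH(OH) → C:1 H:2 O:1
  CH(OCH3) → C:2 H:4 O:1
  CH3 → C:1 H:3
Element totals:
  C: 8
  H: 17
  I: 1
  O: 2
Molecular formula: C8H17IO2.
Molar mass = 272.126 g/mol.
Mass from C: 8 × 12.011 = 96.088 g/mol.
%C = 96.088 / 272.126 × 100 = 35.31%.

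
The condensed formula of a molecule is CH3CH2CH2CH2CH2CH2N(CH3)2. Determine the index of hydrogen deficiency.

0

Element totals:
  C: 8
  H: 19
  N: 1
Molecular formula: C8H19N.
DoU = (2C + 2 + N − H − X) / 2 = (2·8 + 2 + 1 − 19 − 0) / 2 = 0.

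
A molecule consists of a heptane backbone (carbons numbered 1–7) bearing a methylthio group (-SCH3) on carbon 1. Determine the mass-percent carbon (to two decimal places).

65.68%

Atom tally by fragment:
  CH3SCH2 → C:2 H:5 S:1
  CH2 → C:1 H:2
  CH2 → C:1 H:2
  CH2 → C:1 H:2
  CH2 → C:1 H:2
  CH2 → C:1 H:2
  CH3 → C:1 H:3
Element totals:
  C: 8
  H: 18
  S: 1
Molecular formula: C8H18S.
Molar mass = 146.292 g/mol.
Mass from C: 8 × 12.011 = 96.088 g/mol.
%C = 96.088 / 146.292 × 100 = 65.68%.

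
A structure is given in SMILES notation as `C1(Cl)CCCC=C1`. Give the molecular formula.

C6H9Cl

Atom tally by fragment:
  cyclohexene ring core → C:6 H:10
  (− 1 ring H displaced by substituents)
  + Cl → Cl:1
Element totals:
  C: 6
  H: 9
  Cl: 1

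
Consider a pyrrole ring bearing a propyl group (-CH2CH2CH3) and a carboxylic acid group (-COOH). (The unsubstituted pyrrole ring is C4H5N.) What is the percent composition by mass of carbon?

Atom tally by fragment:
  pyrrole ring core → C:4 H:5 N:1
  (− 2 ring H displaced by substituents)
  + CH2CH2CH3 → C:3 H:7
  + COOH → C:1 H:1 O:2
Element totals:
  C: 8
  H: 11
  N: 1
  O: 2
Molecular formula: C8H11NO2.
Molar mass = 153.181 g/mol.
Mass from C: 8 × 12.011 = 96.088 g/mol.
%C = 96.088 / 153.181 × 100 = 62.73%.

62.73%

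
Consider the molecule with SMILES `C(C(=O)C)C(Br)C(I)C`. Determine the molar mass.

304.95 g/mol

Atom tally by fragment:
  CH3COCH2 → C:3 H:5 O:1
  CH(Br) → C:1 H:1 Br:1
  CH(I) → C:1 H:1 I:1
  CH3 → C:1 H:3
Element totals:
  C: 6
  H: 10
  Br: 1
  I: 1
  O: 1
Molecular formula: C6H10BrIO.
  M = 6(12.011) + 10(1.008) + 79.904 + 126.904 + 15.999
    = 72.066 + 10.080 + 79.904 + 126.904 + 15.999 = 304.953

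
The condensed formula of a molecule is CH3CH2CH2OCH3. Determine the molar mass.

74.12 g/mol

Element totals:
  C: 4
  H: 10
  O: 1
Molecular formula: C4H10O.
  M = 4(12.011) + 10(1.008) + 15.999
    = 48.044 + 10.080 + 15.999 = 74.123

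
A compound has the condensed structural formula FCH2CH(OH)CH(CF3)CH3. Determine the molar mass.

Element totals:
  C: 5
  H: 8
  F: 4
  O: 1
Molecular formula: C5H8F4O.
  M = 5(12.011) + 8(1.008) + 4(18.998) + 15.999
    = 60.055 + 8.064 + 75.992 + 15.999 = 160.110

160.11 g/mol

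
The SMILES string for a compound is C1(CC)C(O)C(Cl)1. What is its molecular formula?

C5H9ClO

Atom tally by fragment:
  cyclopropane ring core → C:3 H:6
  (− 3 ring H displaced by substituents)
  + C2H5 → C:2 H:5
  + OH → O:1 H:1
  + Cl → Cl:1
Element totals:
  C: 5
  H: 9
  Cl: 1
  O: 1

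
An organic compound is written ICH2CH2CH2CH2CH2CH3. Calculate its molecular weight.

Element totals:
  C: 6
  H: 13
  I: 1
Molecular formula: C6H13I.
  M = 6(12.011) + 13(1.008) + 126.904
    = 72.066 + 13.104 + 126.904 = 212.074

212.07 g/mol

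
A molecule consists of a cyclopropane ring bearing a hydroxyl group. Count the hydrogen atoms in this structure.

Atom tally by fragment:
  cyclopropane ring core → C:3 H:6
  (− 1 ring H displaced by substituents)
  + OH → O:1 H:1
Element totals:
  C: 3
  H: 6
  O: 1

6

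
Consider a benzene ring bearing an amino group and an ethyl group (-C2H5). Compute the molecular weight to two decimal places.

Atom tally by fragment:
  benzene ring core → C:6 H:6
  (− 2 ring H displaced by substituents)
  + NH2 → N:1 H:2
  + C2H5 → C:2 H:5
Element totals:
  C: 8
  H: 11
  N: 1
Molecular formula: C8H11N.
  M = 8(12.011) + 11(1.008) + 14.007
    = 96.088 + 11.088 + 14.007 = 121.183

121.18 g/mol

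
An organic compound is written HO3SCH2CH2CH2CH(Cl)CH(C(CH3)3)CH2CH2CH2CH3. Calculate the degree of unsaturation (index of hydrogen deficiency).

0

Element totals:
  C: 13
  H: 27
  Cl: 1
  O: 3
  S: 1
Molecular formula: C13H27ClO3S.
DoU = (2C + 2 + N − H − X) / 2 = (2·13 + 2 + 0 − 27 − 1) / 2 = 0.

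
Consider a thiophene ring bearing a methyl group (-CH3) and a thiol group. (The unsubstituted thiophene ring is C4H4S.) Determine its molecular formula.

Atom tally by fragment:
  thiophene ring core → C:4 H:4 S:1
  (− 2 ring H displaced by substituents)
  + CH3 → C:1 H:3
  + SH → S:1 H:1
Element totals:
  C: 5
  H: 6
  S: 2

C5H6S2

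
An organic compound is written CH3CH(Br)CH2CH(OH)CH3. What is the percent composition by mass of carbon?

Element totals:
  C: 5
  H: 11
  Br: 1
  O: 1
Molecular formula: C5H11BrO.
Molar mass = 167.046 g/mol.
Mass from C: 5 × 12.011 = 60.055 g/mol.
%C = 60.055 / 167.046 × 100 = 35.95%.

35.95%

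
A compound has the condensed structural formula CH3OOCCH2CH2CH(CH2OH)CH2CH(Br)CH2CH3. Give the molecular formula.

Atom tally by fragment:
  CH3OOCCH2 → C:3 H:5 O:2
  CH2 → C:1 H:2
  CH(CH2OH) → C:2 H:4 O:1
  CH2 → C:1 H:2
  CH(Br) → C:1 H:1 Br:1
  CH2 → C:1 H:2
  CH3 → C:1 H:3
Element totals:
  C: 10
  H: 19
  Br: 1
  O: 3

C10H19BrO3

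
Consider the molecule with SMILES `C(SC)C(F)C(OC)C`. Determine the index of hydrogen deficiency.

Atom tally by fragment:
  CH3SCH2 → C:2 H:5 S:1
  CH(F) → C:1 H:1 F:1
  CH(OCH3) → C:2 H:4 O:1
  CH3 → C:1 H:3
Element totals:
  C: 6
  H: 13
  F: 1
  O: 1
  S: 1
Molecular formula: C6H13FOS.
DoU = (2C + 2 + N − H − X) / 2 = (2·6 + 2 + 0 − 13 − 1) / 2 = 0.

0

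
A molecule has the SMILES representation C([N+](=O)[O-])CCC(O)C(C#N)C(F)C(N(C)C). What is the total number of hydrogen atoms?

Atom tally by fragment:
  O2NCH2 → C:1 H:2 N:1 O:2
  CH2 → C:1 H:2
  CH2 → C:1 H:2
  CH(OH) → C:1 H:2 O:1
  CH(CN) → C:2 H:1 N:1
  CH(F) → C:1 H:1 F:1
  CH2N(CH3)2 → C:3 H:8 N:1
Element totals:
  C: 10
  H: 18
  F: 1
  N: 3
  O: 3

18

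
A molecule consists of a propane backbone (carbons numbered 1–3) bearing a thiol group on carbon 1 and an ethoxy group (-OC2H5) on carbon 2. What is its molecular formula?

C5H12OS

Atom tally by fragment:
  HSCH2 → C:1 H:3 S:1
  CH(OC2H5) → C:3 H:6 O:1
  CH3 → C:1 H:3
Element totals:
  C: 5
  H: 12
  O: 1
  S: 1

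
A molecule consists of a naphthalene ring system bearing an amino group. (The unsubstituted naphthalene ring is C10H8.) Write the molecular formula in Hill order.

C10H9N

Atom tally by fragment:
  naphthalene ring system core → C:10 H:8
  (− 1 ring H displaced by substituents)
  + NH2 → N:1 H:2
Element totals:
  C: 10
  H: 9
  N: 1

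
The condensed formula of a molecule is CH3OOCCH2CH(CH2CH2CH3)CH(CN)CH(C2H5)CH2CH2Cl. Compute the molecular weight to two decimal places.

273.80 g/mol

Atom tally by fragment:
  CH3OOCCH2 → C:3 H:5 O:2
  CH(CH2CH2CH3) → C:4 H:8
  CH(CN) → C:2 H:1 N:1
  CH(C2H5) → C:3 H:6
  CH2 → C:1 H:2
  CH2Cl → C:1 H:2 Cl:1
Element totals:
  C: 14
  H: 24
  Cl: 1
  N: 1
  O: 2
Molecular formula: C14H24ClNO2.
  M = 14(12.011) + 24(1.008) + 35.45 + 14.007 + 2(15.999)
    = 168.154 + 24.192 + 35.450 + 14.007 + 31.998 = 273.801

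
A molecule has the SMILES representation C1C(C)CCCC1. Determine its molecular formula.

Atom tally by fragment:
  cyclohexane ring core → C:6 H:12
  (− 1 ring H displaced by substituents)
  + CH3 → C:1 H:3
Element totals:
  C: 7
  H: 14

C7H14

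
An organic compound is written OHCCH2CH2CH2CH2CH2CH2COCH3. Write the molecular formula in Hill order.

Atom tally by fragment:
  OHCCH2 → C:2 H:3 O:1
  CH2 → C:1 H:2
  CH2 → C:1 H:2
  CH2 → C:1 H:2
  CH2 → C:1 H:2
  CH2COCH3 → C:3 H:5 O:1
Element totals:
  C: 9
  H: 16
  O: 2

C9H16O2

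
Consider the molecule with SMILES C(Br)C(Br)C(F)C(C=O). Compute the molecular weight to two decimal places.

Atom tally by fragment:
  BrCH2 → C:1 H:2 Br:1
  CH(Br) → C:1 H:1 Br:1
  CH(F) → C:1 H:1 F:1
  CH2CHO → C:2 H:3 O:1
Element totals:
  C: 5
  H: 7
  Br: 2
  F: 1
  O: 1
Molecular formula: C5H7Br2FO.
  M = 5(12.011) + 7(1.008) + 2(79.904) + 18.998 + 15.999
    = 60.055 + 7.056 + 159.808 + 18.998 + 15.999 = 261.916

261.92 g/mol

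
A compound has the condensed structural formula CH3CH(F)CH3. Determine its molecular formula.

C3H7F

Element totals:
  C: 3
  H: 7
  F: 1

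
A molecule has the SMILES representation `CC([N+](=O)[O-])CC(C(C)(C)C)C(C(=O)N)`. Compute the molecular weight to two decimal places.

Atom tally by fragment:
  CH3 → C:1 H:3
  CH(NO2) → C:1 H:1 N:1 O:2
  CH2 → C:1 H:2
  CH(C(CH3)3) → C:5 H:10
  CH2CONH2 → C:2 H:4 O:1 N:1
Element totals:
  C: 10
  H: 20
  N: 2
  O: 3
Molecular formula: C10H20N2O3.
  M = 10(12.011) + 20(1.008) + 2(14.007) + 3(15.999)
    = 120.110 + 20.160 + 28.014 + 47.997 = 216.281

216.28 g/mol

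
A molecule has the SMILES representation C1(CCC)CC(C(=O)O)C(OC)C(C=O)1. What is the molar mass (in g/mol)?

Atom tally by fragment:
  cyclopentane ring core → C:5 H:10
  (− 4 ring H displaced by substituents)
  + CH2CH2CH3 → C:3 H:7
  + COOH → C:1 H:1 O:2
  + OCH3 → C:1 H:3 O:1
  + CHO → C:1 H:1 O:1
Element totals:
  C: 11
  H: 18
  O: 4
Molecular formula: C11H18O4.
  M = 11(12.011) + 18(1.008) + 4(15.999)
    = 132.121 + 18.144 + 63.996 = 214.261

214.26 g/mol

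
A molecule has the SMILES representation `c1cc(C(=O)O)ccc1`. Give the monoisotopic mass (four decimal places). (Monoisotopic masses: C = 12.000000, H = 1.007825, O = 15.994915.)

122.0368

Atom tally by fragment:
  benzene ring core → C:6 H:6
  (− 1 ring H displaced by substituents)
  + COOH → C:1 H:1 O:2
Element totals:
  C: 7
  H: 6
  O: 2
Molecular formula: C7H6O2.
  M = 7(12.0) + 6(1.007825) + 2(15.994915)
    = 84.000000 + 6.046950 + 31.989830 = 122.036780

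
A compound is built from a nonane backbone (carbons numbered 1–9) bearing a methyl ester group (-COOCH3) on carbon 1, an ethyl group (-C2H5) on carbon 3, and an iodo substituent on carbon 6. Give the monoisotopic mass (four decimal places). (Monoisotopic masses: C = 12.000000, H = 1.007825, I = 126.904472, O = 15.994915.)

340.0899

Atom tally by fragment:
  CH3OOCCH2 → C:3 H:5 O:2
  CH2 → C:1 H:2
  CH(C2H5) → C:3 H:6
  CH2 → C:1 H:2
  CH2 → C:1 H:2
  CH(I) → C:1 H:1 I:1
  CH2 → C:1 H:2
  CH2 → C:1 H:2
  CH3 → C:1 H:3
Element totals:
  C: 13
  H: 25
  I: 1
  O: 2
Molecular formula: C13H25IO2.
  M = 13(12.0) + 25(1.007825) + 126.904472 + 2(15.994915)
    = 156.000000 + 25.195625 + 126.904472 + 31.989830 = 340.089927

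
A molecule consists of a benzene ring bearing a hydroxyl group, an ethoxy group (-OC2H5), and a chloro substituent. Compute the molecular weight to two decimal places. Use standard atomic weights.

Atom tally by fragment:
  benzene ring core → C:6 H:6
  (− 3 ring H displaced by substituents)
  + OH → O:1 H:1
  + OC2H5 → C:2 H:5 O:1
  + Cl → Cl:1
Element totals:
  C: 8
  H: 9
  Cl: 1
  O: 2
Molecular formula: C8H9ClO2.
  M = 8(12.011) + 9(1.008) + 35.45 + 2(15.999)
    = 96.088 + 9.072 + 35.450 + 31.998 = 172.608

172.61 g/mol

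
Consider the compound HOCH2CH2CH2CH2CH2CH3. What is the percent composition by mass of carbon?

70.53%

Atom tally by fragment:
  HOCH2 → C:1 H:3 O:1
  CH2 → C:1 H:2
  CH2 → C:1 H:2
  CH2 → C:1 H:2
  CH2 → C:1 H:2
  CH3 → C:1 H:3
Element totals:
  C: 6
  H: 14
  O: 1
Molecular formula: C6H14O.
Molar mass = 102.177 g/mol.
Mass from C: 6 × 12.011 = 72.066 g/mol.
%C = 72.066 / 102.177 × 100 = 70.53%.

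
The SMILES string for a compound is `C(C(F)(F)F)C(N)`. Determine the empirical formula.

C3H6F3N

Atom tally by fragment:
  F3CCH2 → C:2 H:2 F:3
  CH2NH2 → C:1 H:4 N:1
Element totals:
  C: 3
  H: 6
  F: 3
  N: 1
Molecular formula: C3H6F3N.
gcd of subscripts (3, 3, 6, 1) = 1, so the empirical formula equals the molecular formula.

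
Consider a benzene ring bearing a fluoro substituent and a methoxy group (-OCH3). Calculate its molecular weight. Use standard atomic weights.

Atom tally by fragment:
  benzene ring core → C:6 H:6
  (− 2 ring H displaced by substituents)
  + F → F:1
  + OCH3 → C:1 H:3 O:1
Element totals:
  C: 7
  H: 7
  F: 1
  O: 1
Molecular formula: C7H7FO.
  M = 7(12.011) + 7(1.008) + 18.998 + 15.999
    = 84.077 + 7.056 + 18.998 + 15.999 = 126.130

126.13 g/mol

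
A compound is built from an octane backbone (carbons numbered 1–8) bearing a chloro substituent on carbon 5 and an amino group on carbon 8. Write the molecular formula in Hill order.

Atom tally by fragment:
  CH3 → C:1 H:3
  CH2 → C:1 H:2
  CH2 → C:1 H:2
  CH2 → C:1 H:2
  CH(Cl) → C:1 H:1 Cl:1
  CH2 → C:1 H:2
  CH2 → C:1 H:2
  CH2NH2 → C:1 H:4 N:1
Element totals:
  C: 8
  H: 18
  Cl: 1
  N: 1

C8H18ClN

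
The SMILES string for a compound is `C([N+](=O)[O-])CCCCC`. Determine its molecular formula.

Atom tally by fragment:
  O2NCH2 → C:1 H:2 N:1 O:2
  CH2 → C:1 H:2
  CH2 → C:1 H:2
  CH2 → C:1 H:2
  CH2 → C:1 H:2
  CH3 → C:1 H:3
Element totals:
  C: 6
  H: 13
  N: 1
  O: 2

C6H13NO2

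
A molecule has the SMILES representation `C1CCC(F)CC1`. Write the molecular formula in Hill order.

Atom tally by fragment:
  cyclohexane ring core → C:6 H:12
  (− 1 ring H displaced by substituents)
  + F → F:1
Element totals:
  C: 6
  H: 11
  F: 1

C6H11F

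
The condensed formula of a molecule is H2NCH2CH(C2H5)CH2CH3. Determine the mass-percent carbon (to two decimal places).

Element totals:
  C: 6
  H: 15
  N: 1
Molecular formula: C6H15N.
Molar mass = 101.193 g/mol.
Mass from C: 6 × 12.011 = 72.066 g/mol.
%C = 72.066 / 101.193 × 100 = 71.22%.

71.22%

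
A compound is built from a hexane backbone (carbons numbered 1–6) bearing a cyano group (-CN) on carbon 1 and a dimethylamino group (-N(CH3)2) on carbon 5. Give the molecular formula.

C9H18N2

Atom tally by fragment:
  NCCH2 → C:2 H:2 N:1
  CH2 → C:1 H:2
  CH2 → C:1 H:2
  CH2 → C:1 H:2
  CH(N(CH3)2) → C:3 H:7 N:1
  CH3 → C:1 H:3
Element totals:
  C: 9
  H: 18
  N: 2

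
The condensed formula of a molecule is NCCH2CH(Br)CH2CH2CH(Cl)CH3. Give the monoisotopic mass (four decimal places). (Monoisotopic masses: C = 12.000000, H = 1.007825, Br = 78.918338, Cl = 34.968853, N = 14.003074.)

222.9763

Element totals:
  C: 7
  H: 11
  Br: 1
  Cl: 1
  N: 1
Molecular formula: C7H11BrClN.
  M = 7(12.0) + 11(1.007825) + 78.918338 + 34.968853 + 14.003074
    = 84.000000 + 11.086075 + 78.918338 + 34.968853 + 14.003074 = 222.976340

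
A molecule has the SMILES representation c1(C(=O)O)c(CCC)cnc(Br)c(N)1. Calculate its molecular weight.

259.10 g/mol

Atom tally by fragment:
  pyridine ring core → C:5 H:5 N:1
  (− 4 ring H displaced by substituents)
  + COOH → C:1 H:1 O:2
  + CH2CH2CH3 → C:3 H:7
  + Br → Br:1
  + NH2 → N:1 H:2
Element totals:
  C: 9
  H: 11
  Br: 1
  N: 2
  O: 2
Molecular formula: C9H11BrN2O2.
  M = 9(12.011) + 11(1.008) + 79.904 + 2(14.007) + 2(15.999)
    = 108.099 + 11.088 + 79.904 + 28.014 + 31.998 = 259.103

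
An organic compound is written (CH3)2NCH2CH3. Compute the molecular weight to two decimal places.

Atom tally by fragment:
  (CH3)2NCH2 → C:3 H:8 N:1
  CH3 → C:1 H:3
Element totals:
  C: 4
  H: 11
  N: 1
Molecular formula: C4H11N.
  M = 4(12.011) + 11(1.008) + 14.007
    = 48.044 + 11.088 + 14.007 = 73.139

73.14 g/mol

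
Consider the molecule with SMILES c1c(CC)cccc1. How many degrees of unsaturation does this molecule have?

4

Atom tally by fragment:
  benzene ring core → C:6 H:6
  (− 1 ring H displaced by substituents)
  + C2H5 → C:2 H:5
Element totals:
  C: 8
  H: 10
Molecular formula: C8H10.
DoU = (2C + 2 + N − H − X) / 2 = (2·8 + 2 + 0 − 10 − 0) / 2 = 4.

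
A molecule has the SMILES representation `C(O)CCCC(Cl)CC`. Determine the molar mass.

Atom tally by fragment:
  HOCH2 → C:1 H:3 O:1
  CH2 → C:1 H:2
  CH2 → C:1 H:2
  CH2 → C:1 H:2
  CH(Cl) → C:1 H:1 Cl:1
  CH2 → C:1 H:2
  CH3 → C:1 H:3
Element totals:
  C: 7
  H: 15
  Cl: 1
  O: 1
Molecular formula: C7H15ClO.
  M = 7(12.011) + 15(1.008) + 35.45 + 15.999
    = 84.077 + 15.120 + 35.450 + 15.999 = 150.646

150.65 g/mol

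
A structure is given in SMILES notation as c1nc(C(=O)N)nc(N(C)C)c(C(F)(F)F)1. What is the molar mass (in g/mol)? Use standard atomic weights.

Atom tally by fragment:
  pyrimidine ring core → C:4 H:4 N:2
  (− 3 ring H displaced by substituents)
  + CONH2 → C:1 H:2 O:1 N:1
  + N(CH3)2 → N:1 C:2 H:6
  + CF3 → C:1 F:3
Element totals:
  C: 8
  H: 9
  F: 3
  N: 4
  O: 1
Molecular formula: C8H9F3N4O.
  M = 8(12.011) + 9(1.008) + 3(18.998) + 4(14.007) + 15.999
    = 96.088 + 9.072 + 56.994 + 56.028 + 15.999 = 234.181

234.18 g/mol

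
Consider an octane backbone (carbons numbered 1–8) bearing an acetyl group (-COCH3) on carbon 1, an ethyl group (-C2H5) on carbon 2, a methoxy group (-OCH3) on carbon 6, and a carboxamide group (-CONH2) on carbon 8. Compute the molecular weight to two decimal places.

Atom tally by fragment:
  CH3COCH2 → C:3 H:5 O:1
  CH(C2H5) → C:3 H:6
  CH2 → C:1 H:2
  CH2 → C:1 H:2
  CH2 → C:1 H:2
  CH(OCH3) → C:2 H:4 O:1
  CH2 → C:1 H:2
  CH2CONH2 → C:2 H:4 O:1 N:1
Element totals:
  C: 14
  H: 27
  N: 1
  O: 3
Molecular formula: C14H27NO3.
  M = 14(12.011) + 27(1.008) + 14.007 + 3(15.999)
    = 168.154 + 27.216 + 14.007 + 47.997 = 257.374

257.37 g/mol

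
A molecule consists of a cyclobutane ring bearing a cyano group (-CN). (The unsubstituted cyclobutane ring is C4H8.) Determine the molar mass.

Atom tally by fragment:
  cyclobutane ring core → C:4 H:8
  (− 1 ring H displaced by substituents)
  + CN → C:1 N:1
Element totals:
  C: 5
  H: 7
  N: 1
Molecular formula: C5H7N.
  M = 5(12.011) + 7(1.008) + 14.007
    = 60.055 + 7.056 + 14.007 = 81.118

81.12 g/mol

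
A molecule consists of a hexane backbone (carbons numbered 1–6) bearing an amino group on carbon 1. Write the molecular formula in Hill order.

C6H15N

Atom tally by fragment:
  H2NCH2 → C:1 H:4 N:1
  CH2 → C:1 H:2
  CH2 → C:1 H:2
  CH2 → C:1 H:2
  CH2 → C:1 H:2
  CH3 → C:1 H:3
Element totals:
  C: 6
  H: 15
  N: 1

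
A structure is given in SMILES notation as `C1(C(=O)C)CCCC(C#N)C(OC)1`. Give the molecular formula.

Atom tally by fragment:
  cyclohexane ring core → C:6 H:12
  (− 3 ring H displaced by substituents)
  + COCH3 → C:2 H:3 O:1
  + CN → C:1 N:1
  + OCH3 → C:1 H:3 O:1
Element totals:
  C: 10
  H: 15
  N: 1
  O: 2

C10H15NO2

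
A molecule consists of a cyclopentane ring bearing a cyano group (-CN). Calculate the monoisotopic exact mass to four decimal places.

95.0735

Atom tally by fragment:
  cyclopentane ring core → C:5 H:10
  (− 1 ring H displaced by substituents)
  + CN → C:1 N:1
Element totals:
  C: 6
  H: 9
  N: 1
Molecular formula: C6H9N.
  M = 6(12.0) + 9(1.007825) + 14.003074
    = 72.000000 + 9.070425 + 14.003074 = 95.073499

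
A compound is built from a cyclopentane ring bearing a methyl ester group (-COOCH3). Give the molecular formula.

C7H12O2

Atom tally by fragment:
  cyclopentane ring core → C:5 H:10
  (− 1 ring H displaced by substituents)
  + COOCH3 → C:2 H:3 O:2
Element totals:
  C: 7
  H: 12
  O: 2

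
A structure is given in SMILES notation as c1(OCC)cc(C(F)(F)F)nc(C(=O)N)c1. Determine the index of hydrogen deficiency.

Atom tally by fragment:
  pyridine ring core → C:5 H:5 N:1
  (− 3 ring H displaced by substituents)
  + OC2H5 → C:2 H:5 O:1
  + CF3 → C:1 F:3
  + CONH2 → C:1 H:2 O:1 N:1
Element totals:
  C: 9
  H: 9
  F: 3
  N: 2
  O: 2
Molecular formula: C9H9F3N2O2.
DoU = (2C + 2 + N − H − X) / 2 = (2·9 + 2 + 2 − 9 − 3) / 2 = 5.

5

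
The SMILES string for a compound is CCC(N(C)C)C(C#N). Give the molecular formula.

C7H14N2

Atom tally by fragment:
  CH3 → C:1 H:3
  CH2 → C:1 H:2
  CH(N(CH3)2) → C:3 H:7 N:1
  CH2CN → C:2 H:2 N:1
Element totals:
  C: 7
  H: 14
  N: 2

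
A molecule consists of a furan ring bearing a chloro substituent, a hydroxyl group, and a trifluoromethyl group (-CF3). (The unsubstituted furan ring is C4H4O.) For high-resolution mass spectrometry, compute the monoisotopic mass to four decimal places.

185.9695

Atom tally by fragment:
  furan ring core → C:4 H:4 O:1
  (− 3 ring H displaced by substituents)
  + Cl → Cl:1
  + OH → O:1 H:1
  + CF3 → C:1 F:3
Element totals:
  C: 5
  H: 2
  Cl: 1
  F: 3
  O: 2
Molecular formula: C5H2ClF3O2.
  M = 5(12.0) + 2(1.007825) + 34.968853 + 3(18.998403) + 2(15.994915)
    = 60.000000 + 2.015650 + 34.968853 + 56.995209 + 31.989830 = 185.969542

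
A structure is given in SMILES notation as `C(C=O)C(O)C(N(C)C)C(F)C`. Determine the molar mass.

Atom tally by fragment:
  OHCCH2 → C:2 H:3 O:1
  CH(OH) → C:1 H:2 O:1
  CH(N(CH3)2) → C:3 H:7 N:1
  CH(F) → C:1 H:1 F:1
  CH3 → C:1 H:3
Element totals:
  C: 8
  H: 16
  F: 1
  N: 1
  O: 2
Molecular formula: C8H16FNO2.
  M = 8(12.011) + 16(1.008) + 18.998 + 14.007 + 2(15.999)
    = 96.088 + 16.128 + 18.998 + 14.007 + 31.998 = 177.219

177.22 g/mol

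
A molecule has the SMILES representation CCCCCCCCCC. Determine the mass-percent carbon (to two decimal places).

Atom tally by fragment:
  CH3 → C:1 H:3
  CH2 → C:1 H:2
  CH2 → C:1 H:2
  CH2 → C:1 H:2
  CH2 → C:1 H:2
  CH2 → C:1 H:2
  CH2 → C:1 H:2
  CH2 → C:1 H:2
  CH2 → C:1 H:2
  CH3 → C:1 H:3
Element totals:
  C: 10
  H: 22
Molecular formula: C10H22.
Molar mass = 142.286 g/mol.
Mass from C: 10 × 12.011 = 120.110 g/mol.
%C = 120.110 / 142.286 × 100 = 84.41%.

84.41%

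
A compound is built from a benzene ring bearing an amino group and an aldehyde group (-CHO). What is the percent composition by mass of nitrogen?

11.56%

Atom tally by fragment:
  benzene ring core → C:6 H:6
  (− 2 ring H displaced by substituents)
  + NH2 → N:1 H:2
  + CHO → C:1 H:1 O:1
Element totals:
  C: 7
  H: 7
  N: 1
  O: 1
Molecular formula: C7H7NO.
Molar mass = 121.139 g/mol.
Mass from N: 1 × 14.007 = 14.007 g/mol.
%N = 14.007 / 121.139 × 100 = 11.56%.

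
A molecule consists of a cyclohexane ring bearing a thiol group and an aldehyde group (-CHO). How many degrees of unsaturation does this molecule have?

Atom tally by fragment:
  cyclohexane ring core → C:6 H:12
  (− 2 ring H displaced by substituents)
  + SH → S:1 H:1
  + CHO → C:1 H:1 O:1
Element totals:
  C: 7
  H: 12
  O: 1
  S: 1
Molecular formula: C7H12OS.
DoU = (2C + 2 + N − H − X) / 2 = (2·7 + 2 + 0 − 12 − 0) / 2 = 2.

2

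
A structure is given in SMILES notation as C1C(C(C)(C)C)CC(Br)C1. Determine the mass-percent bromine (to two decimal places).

38.95%

Atom tally by fragment:
  cyclopentane ring core → C:5 H:10
  (− 2 ring H displaced by substituents)
  + C(CH3)3 → C:4 H:9
  + Br → Br:1
Element totals:
  C: 9
  H: 17
  Br: 1
Molecular formula: C9H17Br.
Molar mass = 205.139 g/mol.
Mass from Br: 1 × 79.904 = 79.904 g/mol.
%Br = 79.904 / 205.139 × 100 = 38.95%.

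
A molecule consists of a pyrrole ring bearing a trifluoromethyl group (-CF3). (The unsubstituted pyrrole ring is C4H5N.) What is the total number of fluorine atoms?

Atom tally by fragment:
  pyrrole ring core → C:4 H:5 N:1
  (− 1 ring H displaced by substituents)
  + CF3 → C:1 F:3
Element totals:
  C: 5
  H: 4
  F: 3
  N: 1

3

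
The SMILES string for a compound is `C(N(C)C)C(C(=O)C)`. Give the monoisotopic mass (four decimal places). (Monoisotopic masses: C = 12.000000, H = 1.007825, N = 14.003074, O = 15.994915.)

115.0997

Atom tally by fragment:
  (CH3)2NCH2 → C:3 H:8 N:1
  CH2COCH3 → C:3 H:5 O:1
Element totals:
  C: 6
  H: 13
  N: 1
  O: 1
Molecular formula: C6H13NO.
  M = 6(12.0) + 13(1.007825) + 14.003074 + 15.994915
    = 72.000000 + 13.101725 + 14.003074 + 15.994915 = 115.099714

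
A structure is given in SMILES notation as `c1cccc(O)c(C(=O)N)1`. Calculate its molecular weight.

Atom tally by fragment:
  benzene ring core → C:6 H:6
  (− 2 ring H displaced by substituents)
  + OH → O:1 H:1
  + CONH2 → C:1 H:2 O:1 N:1
Element totals:
  C: 7
  H: 7
  N: 1
  O: 2
Molecular formula: C7H7NO2.
  M = 7(12.011) + 7(1.008) + 14.007 + 2(15.999)
    = 84.077 + 7.056 + 14.007 + 31.998 = 137.138

137.14 g/mol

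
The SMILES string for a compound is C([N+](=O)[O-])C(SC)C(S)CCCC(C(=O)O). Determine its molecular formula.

C9H17NO4S2

Atom tally by fragment:
  O2NCH2 → C:1 H:2 N:1 O:2
  CH(SCH3) → C:2 H:4 S:1
  CH(SH) → C:1 H:2 S:1
  CH2 → C:1 H:2
  CH2 → C:1 H:2
  CH2 → C:1 H:2
  CH2COOH → C:2 H:3 O:2
Element totals:
  C: 9
  H: 17
  N: 1
  O: 4
  S: 2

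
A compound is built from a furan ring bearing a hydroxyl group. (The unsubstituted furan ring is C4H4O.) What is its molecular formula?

Atom tally by fragment:
  furan ring core → C:4 H:4 O:1
  (− 1 ring H displaced by substituents)
  + OH → O:1 H:1
Element totals:
  C: 4
  H: 4
  O: 2

C4H4O2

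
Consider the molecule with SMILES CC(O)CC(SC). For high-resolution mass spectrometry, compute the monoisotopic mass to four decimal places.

120.0609

Atom tally by fragment:
  CH3 → C:1 H:3
  CH(OH) → C:1 H:2 O:1
  CH2 → C:1 H:2
  CH2SCH3 → C:2 H:5 S:1
Element totals:
  C: 5
  H: 12
  O: 1
  S: 1
Molecular formula: C5H12OS.
  M = 5(12.0) + 12(1.007825) + 15.994915 + 31.972071
    = 60.000000 + 12.093900 + 15.994915 + 31.972071 = 120.060886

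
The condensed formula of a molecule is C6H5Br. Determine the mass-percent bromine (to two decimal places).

50.89%

Atom tally by fragment:
  benzene ring core → C:6 H:6
  (− 1 ring H displaced by substituents)
  + Br → Br:1
Element totals:
  C: 6
  H: 5
  Br: 1
Molecular formula: C6H5Br.
Molar mass = 157.010 g/mol.
Mass from Br: 1 × 79.904 = 79.904 g/mol.
%Br = 79.904 / 157.010 × 100 = 50.89%.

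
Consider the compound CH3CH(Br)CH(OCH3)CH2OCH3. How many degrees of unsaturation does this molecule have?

0

Atom tally by fragment:
  CH3 → C:1 H:3
  CH(Br) → C:1 H:1 Br:1
  CH(OCH3) → C:2 H:4 O:1
  CH2OCH3 → C:2 H:5 O:1
Element totals:
  C: 6
  H: 13
  Br: 1
  O: 2
Molecular formula: C6H13BrO2.
DoU = (2C + 2 + N − H − X) / 2 = (2·6 + 2 + 0 − 13 − 1) / 2 = 0.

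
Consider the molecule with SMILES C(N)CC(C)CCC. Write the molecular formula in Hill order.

Atom tally by fragment:
  H2NCH2 → C:1 H:4 N:1
  CH2 → C:1 H:2
  CH(CH3) → C:2 H:4
  CH2 → C:1 H:2
  CH2 → C:1 H:2
  CH3 → C:1 H:3
Element totals:
  C: 7
  H: 17
  N: 1

C7H17N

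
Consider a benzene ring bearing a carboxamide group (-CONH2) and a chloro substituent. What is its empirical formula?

C7H6ClNO

Atom tally by fragment:
  benzene ring core → C:6 H:6
  (− 2 ring H displaced by substituents)
  + CONH2 → C:1 H:2 O:1 N:1
  + Cl → Cl:1
Element totals:
  C: 7
  H: 6
  Cl: 1
  N: 1
  O: 1
Molecular formula: C7H6ClNO.
gcd of subscripts (7, 1, 6, 1, 1) = 1, so the empirical formula equals the molecular formula.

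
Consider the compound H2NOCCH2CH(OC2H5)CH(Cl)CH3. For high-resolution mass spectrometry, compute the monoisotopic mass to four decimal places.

179.0713

Element totals:
  C: 7
  H: 14
  Cl: 1
  N: 1
  O: 2
Molecular formula: C7H14ClNO2.
  M = 7(12.0) + 14(1.007825) + 34.968853 + 14.003074 + 2(15.994915)
    = 84.000000 + 14.109550 + 34.968853 + 14.003074 + 31.989830 = 179.071307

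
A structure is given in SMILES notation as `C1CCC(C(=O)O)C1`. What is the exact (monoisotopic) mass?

Atom tally by fragment:
  cyclopentane ring core → C:5 H:10
  (− 1 ring H displaced by substituents)
  + COOH → C:1 H:1 O:2
Element totals:
  C: 6
  H: 10
  O: 2
Molecular formula: C6H10O2.
  M = 6(12.0) + 10(1.007825) + 2(15.994915)
    = 72.000000 + 10.078250 + 31.989830 = 114.068080

114.0681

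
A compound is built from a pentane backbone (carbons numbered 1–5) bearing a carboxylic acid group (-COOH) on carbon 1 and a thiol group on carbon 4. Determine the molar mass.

Atom tally by fragment:
  HOOCCH2 → C:2 H:3 O:2
  CH2 → C:1 H:2
  CH2 → C:1 H:2
  CH(SH) → C:1 H:2 S:1
  CH3 → C:1 H:3
Element totals:
  C: 6
  H: 12
  O: 2
  S: 1
Molecular formula: C6H12O2S.
  M = 6(12.011) + 12(1.008) + 2(15.999) + 32.06
    = 72.066 + 12.096 + 31.998 + 32.060 = 148.220

148.22 g/mol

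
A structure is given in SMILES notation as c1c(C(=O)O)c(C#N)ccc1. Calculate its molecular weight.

Atom tally by fragment:
  benzene ring core → C:6 H:6
  (− 2 ring H displaced by substituents)
  + COOH → C:1 H:1 O:2
  + CN → C:1 N:1
Element totals:
  C: 8
  H: 5
  N: 1
  O: 2
Molecular formula: C8H5NO2.
  M = 8(12.011) + 5(1.008) + 14.007 + 2(15.999)
    = 96.088 + 5.040 + 14.007 + 31.998 = 147.133

147.13 g/mol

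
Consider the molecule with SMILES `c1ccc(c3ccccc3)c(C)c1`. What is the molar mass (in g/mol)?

168.24 g/mol

Atom tally by fragment:
  benzene ring core → C:6 H:6
  (− 2 ring H displaced by substituents)
  + C6H5 → C:6 H:5
  + CH3 → C:1 H:3
Element totals:
  C: 13
  H: 12
Molecular formula: C13H12.
  M = 13(12.011) + 12(1.008)
    = 156.143 + 12.096 = 168.239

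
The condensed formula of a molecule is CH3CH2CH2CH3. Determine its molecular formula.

C4H10

Atom tally by fragment:
  CH3 → C:1 H:3
  CH2 → C:1 H:2
  CH2 → C:1 H:2
  CH3 → C:1 H:3
Element totals:
  C: 4
  H: 10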